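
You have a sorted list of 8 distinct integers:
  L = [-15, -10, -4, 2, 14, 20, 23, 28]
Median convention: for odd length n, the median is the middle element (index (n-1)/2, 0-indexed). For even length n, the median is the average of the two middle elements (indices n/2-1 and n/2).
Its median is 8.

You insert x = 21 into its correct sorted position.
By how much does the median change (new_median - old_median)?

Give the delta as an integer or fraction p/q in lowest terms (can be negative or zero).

Old median = 8
After inserting x = 21: new sorted = [-15, -10, -4, 2, 14, 20, 21, 23, 28]
New median = 14
Delta = 14 - 8 = 6

Answer: 6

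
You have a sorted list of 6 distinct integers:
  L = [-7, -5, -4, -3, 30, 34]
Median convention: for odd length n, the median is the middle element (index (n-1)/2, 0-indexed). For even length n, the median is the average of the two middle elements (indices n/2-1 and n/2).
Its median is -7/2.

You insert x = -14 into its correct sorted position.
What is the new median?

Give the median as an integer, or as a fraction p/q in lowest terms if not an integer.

Old list (sorted, length 6): [-7, -5, -4, -3, 30, 34]
Old median = -7/2
Insert x = -14
Old length even (6). Middle pair: indices 2,3 = -4,-3.
New length odd (7). New median = single middle element.
x = -14: 0 elements are < x, 6 elements are > x.
New sorted list: [-14, -7, -5, -4, -3, 30, 34]
New median = -4

Answer: -4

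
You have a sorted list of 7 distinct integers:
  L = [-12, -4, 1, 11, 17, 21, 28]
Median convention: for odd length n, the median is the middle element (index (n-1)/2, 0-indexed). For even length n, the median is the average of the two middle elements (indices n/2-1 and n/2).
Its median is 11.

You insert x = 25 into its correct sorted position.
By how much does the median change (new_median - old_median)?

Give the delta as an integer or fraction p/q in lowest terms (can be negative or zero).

Answer: 3

Derivation:
Old median = 11
After inserting x = 25: new sorted = [-12, -4, 1, 11, 17, 21, 25, 28]
New median = 14
Delta = 14 - 11 = 3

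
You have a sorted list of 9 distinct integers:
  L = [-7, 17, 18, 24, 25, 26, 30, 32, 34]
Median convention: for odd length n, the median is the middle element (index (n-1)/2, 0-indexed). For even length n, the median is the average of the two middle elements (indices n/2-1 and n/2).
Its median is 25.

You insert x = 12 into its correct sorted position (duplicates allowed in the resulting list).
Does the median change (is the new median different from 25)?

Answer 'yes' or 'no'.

Answer: yes

Derivation:
Old median = 25
Insert x = 12
New median = 49/2
Changed? yes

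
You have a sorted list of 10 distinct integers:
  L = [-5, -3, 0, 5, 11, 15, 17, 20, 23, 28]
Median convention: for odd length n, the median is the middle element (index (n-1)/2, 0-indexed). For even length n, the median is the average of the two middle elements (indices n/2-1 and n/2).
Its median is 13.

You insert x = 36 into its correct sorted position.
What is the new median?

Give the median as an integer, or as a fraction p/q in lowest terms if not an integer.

Old list (sorted, length 10): [-5, -3, 0, 5, 11, 15, 17, 20, 23, 28]
Old median = 13
Insert x = 36
Old length even (10). Middle pair: indices 4,5 = 11,15.
New length odd (11). New median = single middle element.
x = 36: 10 elements are < x, 0 elements are > x.
New sorted list: [-5, -3, 0, 5, 11, 15, 17, 20, 23, 28, 36]
New median = 15

Answer: 15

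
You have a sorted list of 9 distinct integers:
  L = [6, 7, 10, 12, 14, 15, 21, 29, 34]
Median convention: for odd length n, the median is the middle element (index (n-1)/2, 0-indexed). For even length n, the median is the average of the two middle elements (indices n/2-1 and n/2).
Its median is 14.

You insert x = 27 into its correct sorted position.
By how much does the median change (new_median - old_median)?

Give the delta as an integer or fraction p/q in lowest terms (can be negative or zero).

Answer: 1/2

Derivation:
Old median = 14
After inserting x = 27: new sorted = [6, 7, 10, 12, 14, 15, 21, 27, 29, 34]
New median = 29/2
Delta = 29/2 - 14 = 1/2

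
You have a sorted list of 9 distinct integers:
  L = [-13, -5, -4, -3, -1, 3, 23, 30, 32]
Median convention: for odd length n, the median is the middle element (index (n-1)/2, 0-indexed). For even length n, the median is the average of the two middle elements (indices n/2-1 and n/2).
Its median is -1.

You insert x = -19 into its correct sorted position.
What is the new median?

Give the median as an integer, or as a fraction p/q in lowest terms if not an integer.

Old list (sorted, length 9): [-13, -5, -4, -3, -1, 3, 23, 30, 32]
Old median = -1
Insert x = -19
Old length odd (9). Middle was index 4 = -1.
New length even (10). New median = avg of two middle elements.
x = -19: 0 elements are < x, 9 elements are > x.
New sorted list: [-19, -13, -5, -4, -3, -1, 3, 23, 30, 32]
New median = -2

Answer: -2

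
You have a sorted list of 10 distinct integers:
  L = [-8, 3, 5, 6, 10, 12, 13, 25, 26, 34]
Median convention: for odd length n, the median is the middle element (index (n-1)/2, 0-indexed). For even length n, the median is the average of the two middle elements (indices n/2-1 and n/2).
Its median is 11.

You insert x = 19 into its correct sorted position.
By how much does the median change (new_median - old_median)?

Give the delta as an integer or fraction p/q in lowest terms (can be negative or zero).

Answer: 1

Derivation:
Old median = 11
After inserting x = 19: new sorted = [-8, 3, 5, 6, 10, 12, 13, 19, 25, 26, 34]
New median = 12
Delta = 12 - 11 = 1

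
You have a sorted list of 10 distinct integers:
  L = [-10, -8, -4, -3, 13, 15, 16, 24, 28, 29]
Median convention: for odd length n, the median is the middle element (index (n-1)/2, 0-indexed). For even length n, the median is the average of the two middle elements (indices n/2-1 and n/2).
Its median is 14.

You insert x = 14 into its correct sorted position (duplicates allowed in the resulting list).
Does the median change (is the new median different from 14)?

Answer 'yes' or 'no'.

Old median = 14
Insert x = 14
New median = 14
Changed? no

Answer: no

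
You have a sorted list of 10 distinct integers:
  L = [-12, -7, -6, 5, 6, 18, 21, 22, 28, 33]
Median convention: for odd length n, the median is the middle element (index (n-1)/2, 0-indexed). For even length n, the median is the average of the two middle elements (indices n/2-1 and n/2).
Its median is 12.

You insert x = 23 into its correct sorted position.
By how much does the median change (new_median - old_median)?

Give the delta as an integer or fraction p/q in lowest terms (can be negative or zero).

Answer: 6

Derivation:
Old median = 12
After inserting x = 23: new sorted = [-12, -7, -6, 5, 6, 18, 21, 22, 23, 28, 33]
New median = 18
Delta = 18 - 12 = 6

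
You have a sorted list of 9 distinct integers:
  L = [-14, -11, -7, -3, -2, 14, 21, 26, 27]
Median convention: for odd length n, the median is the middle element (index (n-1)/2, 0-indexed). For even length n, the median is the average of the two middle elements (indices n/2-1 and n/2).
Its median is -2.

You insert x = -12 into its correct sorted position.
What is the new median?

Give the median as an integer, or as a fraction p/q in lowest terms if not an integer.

Answer: -5/2

Derivation:
Old list (sorted, length 9): [-14, -11, -7, -3, -2, 14, 21, 26, 27]
Old median = -2
Insert x = -12
Old length odd (9). Middle was index 4 = -2.
New length even (10). New median = avg of two middle elements.
x = -12: 1 elements are < x, 8 elements are > x.
New sorted list: [-14, -12, -11, -7, -3, -2, 14, 21, 26, 27]
New median = -5/2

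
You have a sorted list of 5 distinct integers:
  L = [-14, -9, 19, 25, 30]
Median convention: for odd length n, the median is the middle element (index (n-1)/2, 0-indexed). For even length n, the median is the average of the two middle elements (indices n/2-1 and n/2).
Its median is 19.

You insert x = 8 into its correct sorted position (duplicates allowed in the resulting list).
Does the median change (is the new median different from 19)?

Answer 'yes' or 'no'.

Answer: yes

Derivation:
Old median = 19
Insert x = 8
New median = 27/2
Changed? yes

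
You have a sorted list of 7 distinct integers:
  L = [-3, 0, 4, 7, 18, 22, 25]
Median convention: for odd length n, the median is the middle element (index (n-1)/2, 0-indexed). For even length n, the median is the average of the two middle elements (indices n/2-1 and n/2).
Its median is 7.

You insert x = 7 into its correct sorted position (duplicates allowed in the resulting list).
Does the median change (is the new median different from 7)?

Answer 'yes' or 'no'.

Answer: no

Derivation:
Old median = 7
Insert x = 7
New median = 7
Changed? no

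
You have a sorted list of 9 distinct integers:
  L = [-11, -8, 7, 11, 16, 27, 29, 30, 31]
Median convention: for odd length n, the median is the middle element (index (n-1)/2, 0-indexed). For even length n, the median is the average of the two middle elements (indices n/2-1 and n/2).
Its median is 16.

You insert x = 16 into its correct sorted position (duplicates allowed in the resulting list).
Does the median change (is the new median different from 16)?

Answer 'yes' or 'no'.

Answer: no

Derivation:
Old median = 16
Insert x = 16
New median = 16
Changed? no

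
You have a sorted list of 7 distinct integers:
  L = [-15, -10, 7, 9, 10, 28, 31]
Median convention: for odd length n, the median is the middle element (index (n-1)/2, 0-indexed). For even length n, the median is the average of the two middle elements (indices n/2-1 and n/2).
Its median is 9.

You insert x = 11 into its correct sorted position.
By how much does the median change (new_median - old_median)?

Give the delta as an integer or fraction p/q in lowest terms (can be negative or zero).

Answer: 1/2

Derivation:
Old median = 9
After inserting x = 11: new sorted = [-15, -10, 7, 9, 10, 11, 28, 31]
New median = 19/2
Delta = 19/2 - 9 = 1/2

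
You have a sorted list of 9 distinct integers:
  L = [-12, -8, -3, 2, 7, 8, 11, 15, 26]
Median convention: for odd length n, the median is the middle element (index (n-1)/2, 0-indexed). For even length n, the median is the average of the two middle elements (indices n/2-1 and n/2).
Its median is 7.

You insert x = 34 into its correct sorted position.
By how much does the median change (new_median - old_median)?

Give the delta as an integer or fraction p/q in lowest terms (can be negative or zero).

Old median = 7
After inserting x = 34: new sorted = [-12, -8, -3, 2, 7, 8, 11, 15, 26, 34]
New median = 15/2
Delta = 15/2 - 7 = 1/2

Answer: 1/2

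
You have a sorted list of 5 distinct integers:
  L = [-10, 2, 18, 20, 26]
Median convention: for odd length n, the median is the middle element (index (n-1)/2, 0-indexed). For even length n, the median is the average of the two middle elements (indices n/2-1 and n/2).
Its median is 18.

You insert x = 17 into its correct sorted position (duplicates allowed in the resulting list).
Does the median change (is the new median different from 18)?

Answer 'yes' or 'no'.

Old median = 18
Insert x = 17
New median = 35/2
Changed? yes

Answer: yes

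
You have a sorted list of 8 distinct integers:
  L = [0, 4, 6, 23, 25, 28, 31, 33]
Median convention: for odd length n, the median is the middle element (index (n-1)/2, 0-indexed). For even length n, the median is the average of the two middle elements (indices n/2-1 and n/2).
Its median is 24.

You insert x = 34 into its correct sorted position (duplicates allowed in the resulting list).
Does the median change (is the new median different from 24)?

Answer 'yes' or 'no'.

Answer: yes

Derivation:
Old median = 24
Insert x = 34
New median = 25
Changed? yes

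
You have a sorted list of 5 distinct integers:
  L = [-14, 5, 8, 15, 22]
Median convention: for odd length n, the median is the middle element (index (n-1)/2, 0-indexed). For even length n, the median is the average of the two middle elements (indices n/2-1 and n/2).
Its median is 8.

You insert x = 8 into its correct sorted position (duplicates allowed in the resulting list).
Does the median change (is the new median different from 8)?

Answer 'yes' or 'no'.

Answer: no

Derivation:
Old median = 8
Insert x = 8
New median = 8
Changed? no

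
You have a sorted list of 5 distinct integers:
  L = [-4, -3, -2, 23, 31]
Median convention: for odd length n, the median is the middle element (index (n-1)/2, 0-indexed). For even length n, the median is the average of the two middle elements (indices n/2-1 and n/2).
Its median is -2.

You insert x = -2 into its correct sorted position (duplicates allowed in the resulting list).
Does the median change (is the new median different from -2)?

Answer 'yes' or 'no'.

Answer: no

Derivation:
Old median = -2
Insert x = -2
New median = -2
Changed? no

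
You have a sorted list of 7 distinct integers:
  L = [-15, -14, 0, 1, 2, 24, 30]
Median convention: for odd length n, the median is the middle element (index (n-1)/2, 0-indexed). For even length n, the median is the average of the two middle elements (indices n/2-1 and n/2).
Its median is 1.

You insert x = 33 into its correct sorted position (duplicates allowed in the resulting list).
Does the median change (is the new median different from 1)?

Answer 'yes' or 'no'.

Old median = 1
Insert x = 33
New median = 3/2
Changed? yes

Answer: yes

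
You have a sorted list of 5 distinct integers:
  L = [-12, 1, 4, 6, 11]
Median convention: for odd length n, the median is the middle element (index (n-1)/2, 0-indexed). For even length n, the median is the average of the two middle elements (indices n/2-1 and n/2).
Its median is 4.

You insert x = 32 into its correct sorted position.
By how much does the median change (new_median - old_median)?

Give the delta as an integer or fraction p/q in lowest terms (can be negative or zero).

Answer: 1

Derivation:
Old median = 4
After inserting x = 32: new sorted = [-12, 1, 4, 6, 11, 32]
New median = 5
Delta = 5 - 4 = 1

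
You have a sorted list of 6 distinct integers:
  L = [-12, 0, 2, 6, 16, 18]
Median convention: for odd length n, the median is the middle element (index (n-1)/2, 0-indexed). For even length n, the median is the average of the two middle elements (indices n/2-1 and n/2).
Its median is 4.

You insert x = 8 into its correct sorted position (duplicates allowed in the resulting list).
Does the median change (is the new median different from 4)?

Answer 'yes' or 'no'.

Old median = 4
Insert x = 8
New median = 6
Changed? yes

Answer: yes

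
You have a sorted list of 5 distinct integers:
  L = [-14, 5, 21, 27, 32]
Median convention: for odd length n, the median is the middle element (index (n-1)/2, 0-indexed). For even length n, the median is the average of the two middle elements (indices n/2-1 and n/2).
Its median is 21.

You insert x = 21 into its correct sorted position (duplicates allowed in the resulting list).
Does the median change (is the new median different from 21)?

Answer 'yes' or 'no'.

Answer: no

Derivation:
Old median = 21
Insert x = 21
New median = 21
Changed? no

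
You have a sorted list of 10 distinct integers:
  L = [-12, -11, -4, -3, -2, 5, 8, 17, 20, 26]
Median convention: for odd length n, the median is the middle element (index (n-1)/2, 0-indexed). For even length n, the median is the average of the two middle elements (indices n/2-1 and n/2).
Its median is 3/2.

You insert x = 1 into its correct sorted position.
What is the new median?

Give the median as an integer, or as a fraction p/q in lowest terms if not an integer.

Answer: 1

Derivation:
Old list (sorted, length 10): [-12, -11, -4, -3, -2, 5, 8, 17, 20, 26]
Old median = 3/2
Insert x = 1
Old length even (10). Middle pair: indices 4,5 = -2,5.
New length odd (11). New median = single middle element.
x = 1: 5 elements are < x, 5 elements are > x.
New sorted list: [-12, -11, -4, -3, -2, 1, 5, 8, 17, 20, 26]
New median = 1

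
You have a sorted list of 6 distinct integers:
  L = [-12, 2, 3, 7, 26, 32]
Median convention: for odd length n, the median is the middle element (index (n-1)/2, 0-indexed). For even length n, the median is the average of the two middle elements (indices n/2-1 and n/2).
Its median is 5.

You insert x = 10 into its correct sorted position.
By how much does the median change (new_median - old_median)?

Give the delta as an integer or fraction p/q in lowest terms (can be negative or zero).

Old median = 5
After inserting x = 10: new sorted = [-12, 2, 3, 7, 10, 26, 32]
New median = 7
Delta = 7 - 5 = 2

Answer: 2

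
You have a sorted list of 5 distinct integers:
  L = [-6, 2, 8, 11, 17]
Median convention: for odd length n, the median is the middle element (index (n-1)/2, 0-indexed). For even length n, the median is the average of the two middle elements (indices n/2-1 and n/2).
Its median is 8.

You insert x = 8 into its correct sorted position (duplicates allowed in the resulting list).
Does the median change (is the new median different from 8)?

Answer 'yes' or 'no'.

Answer: no

Derivation:
Old median = 8
Insert x = 8
New median = 8
Changed? no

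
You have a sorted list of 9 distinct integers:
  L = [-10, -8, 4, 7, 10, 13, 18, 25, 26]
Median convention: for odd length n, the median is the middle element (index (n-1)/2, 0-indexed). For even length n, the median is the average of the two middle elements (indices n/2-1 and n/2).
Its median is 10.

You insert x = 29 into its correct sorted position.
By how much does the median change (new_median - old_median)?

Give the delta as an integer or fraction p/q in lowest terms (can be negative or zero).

Old median = 10
After inserting x = 29: new sorted = [-10, -8, 4, 7, 10, 13, 18, 25, 26, 29]
New median = 23/2
Delta = 23/2 - 10 = 3/2

Answer: 3/2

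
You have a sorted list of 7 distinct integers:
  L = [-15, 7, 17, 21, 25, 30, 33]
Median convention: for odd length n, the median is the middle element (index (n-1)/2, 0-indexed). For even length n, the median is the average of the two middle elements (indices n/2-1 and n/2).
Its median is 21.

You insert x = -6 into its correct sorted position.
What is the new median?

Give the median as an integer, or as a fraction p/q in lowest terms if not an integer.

Answer: 19

Derivation:
Old list (sorted, length 7): [-15, 7, 17, 21, 25, 30, 33]
Old median = 21
Insert x = -6
Old length odd (7). Middle was index 3 = 21.
New length even (8). New median = avg of two middle elements.
x = -6: 1 elements are < x, 6 elements are > x.
New sorted list: [-15, -6, 7, 17, 21, 25, 30, 33]
New median = 19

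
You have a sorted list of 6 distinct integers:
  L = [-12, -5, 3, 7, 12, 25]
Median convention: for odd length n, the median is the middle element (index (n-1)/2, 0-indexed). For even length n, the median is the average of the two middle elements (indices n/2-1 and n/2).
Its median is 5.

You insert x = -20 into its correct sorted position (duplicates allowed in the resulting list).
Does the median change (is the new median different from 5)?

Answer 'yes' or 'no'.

Old median = 5
Insert x = -20
New median = 3
Changed? yes

Answer: yes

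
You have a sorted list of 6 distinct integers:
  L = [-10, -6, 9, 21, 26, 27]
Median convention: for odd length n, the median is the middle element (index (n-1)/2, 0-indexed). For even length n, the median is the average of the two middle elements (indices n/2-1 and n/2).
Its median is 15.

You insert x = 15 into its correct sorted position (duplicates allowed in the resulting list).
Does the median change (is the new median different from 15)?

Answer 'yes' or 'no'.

Answer: no

Derivation:
Old median = 15
Insert x = 15
New median = 15
Changed? no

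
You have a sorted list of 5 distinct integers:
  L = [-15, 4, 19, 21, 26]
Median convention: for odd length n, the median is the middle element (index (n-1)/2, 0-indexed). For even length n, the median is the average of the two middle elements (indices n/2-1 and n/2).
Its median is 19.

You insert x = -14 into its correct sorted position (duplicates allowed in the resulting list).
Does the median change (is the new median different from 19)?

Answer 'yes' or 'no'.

Old median = 19
Insert x = -14
New median = 23/2
Changed? yes

Answer: yes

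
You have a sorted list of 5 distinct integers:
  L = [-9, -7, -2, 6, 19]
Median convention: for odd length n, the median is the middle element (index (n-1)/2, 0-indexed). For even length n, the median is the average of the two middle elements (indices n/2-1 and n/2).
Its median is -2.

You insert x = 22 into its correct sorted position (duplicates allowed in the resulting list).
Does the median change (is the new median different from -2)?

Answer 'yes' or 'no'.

Answer: yes

Derivation:
Old median = -2
Insert x = 22
New median = 2
Changed? yes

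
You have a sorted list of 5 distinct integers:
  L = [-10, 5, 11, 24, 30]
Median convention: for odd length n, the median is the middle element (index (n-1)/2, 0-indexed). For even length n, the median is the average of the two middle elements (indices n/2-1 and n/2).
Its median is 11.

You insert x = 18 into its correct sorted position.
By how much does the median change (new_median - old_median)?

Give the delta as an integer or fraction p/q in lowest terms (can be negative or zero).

Answer: 7/2

Derivation:
Old median = 11
After inserting x = 18: new sorted = [-10, 5, 11, 18, 24, 30]
New median = 29/2
Delta = 29/2 - 11 = 7/2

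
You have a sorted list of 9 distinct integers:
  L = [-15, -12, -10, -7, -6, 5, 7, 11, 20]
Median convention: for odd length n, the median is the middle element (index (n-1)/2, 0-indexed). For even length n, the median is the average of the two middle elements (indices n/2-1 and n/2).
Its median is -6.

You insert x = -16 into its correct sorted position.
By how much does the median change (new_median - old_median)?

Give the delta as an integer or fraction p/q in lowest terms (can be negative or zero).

Answer: -1/2

Derivation:
Old median = -6
After inserting x = -16: new sorted = [-16, -15, -12, -10, -7, -6, 5, 7, 11, 20]
New median = -13/2
Delta = -13/2 - -6 = -1/2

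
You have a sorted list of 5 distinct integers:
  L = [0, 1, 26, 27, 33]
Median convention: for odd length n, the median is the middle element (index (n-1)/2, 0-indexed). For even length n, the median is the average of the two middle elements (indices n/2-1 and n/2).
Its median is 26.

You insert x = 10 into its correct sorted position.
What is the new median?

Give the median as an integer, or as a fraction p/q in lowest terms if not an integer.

Old list (sorted, length 5): [0, 1, 26, 27, 33]
Old median = 26
Insert x = 10
Old length odd (5). Middle was index 2 = 26.
New length even (6). New median = avg of two middle elements.
x = 10: 2 elements are < x, 3 elements are > x.
New sorted list: [0, 1, 10, 26, 27, 33]
New median = 18

Answer: 18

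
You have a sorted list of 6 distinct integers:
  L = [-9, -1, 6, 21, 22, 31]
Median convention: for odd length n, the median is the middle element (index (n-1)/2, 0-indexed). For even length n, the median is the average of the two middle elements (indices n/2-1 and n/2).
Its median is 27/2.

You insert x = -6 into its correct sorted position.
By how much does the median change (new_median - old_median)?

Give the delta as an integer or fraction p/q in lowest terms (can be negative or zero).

Answer: -15/2

Derivation:
Old median = 27/2
After inserting x = -6: new sorted = [-9, -6, -1, 6, 21, 22, 31]
New median = 6
Delta = 6 - 27/2 = -15/2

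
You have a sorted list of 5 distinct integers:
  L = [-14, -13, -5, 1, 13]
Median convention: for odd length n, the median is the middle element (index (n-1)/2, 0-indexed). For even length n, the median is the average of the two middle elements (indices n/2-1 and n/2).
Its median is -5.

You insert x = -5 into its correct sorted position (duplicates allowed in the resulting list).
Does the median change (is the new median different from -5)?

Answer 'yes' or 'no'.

Answer: no

Derivation:
Old median = -5
Insert x = -5
New median = -5
Changed? no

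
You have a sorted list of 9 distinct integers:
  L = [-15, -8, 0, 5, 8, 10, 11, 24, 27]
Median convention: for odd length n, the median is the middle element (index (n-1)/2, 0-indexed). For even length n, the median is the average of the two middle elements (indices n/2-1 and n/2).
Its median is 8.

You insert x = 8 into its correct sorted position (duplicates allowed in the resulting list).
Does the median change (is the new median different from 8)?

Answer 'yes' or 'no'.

Answer: no

Derivation:
Old median = 8
Insert x = 8
New median = 8
Changed? no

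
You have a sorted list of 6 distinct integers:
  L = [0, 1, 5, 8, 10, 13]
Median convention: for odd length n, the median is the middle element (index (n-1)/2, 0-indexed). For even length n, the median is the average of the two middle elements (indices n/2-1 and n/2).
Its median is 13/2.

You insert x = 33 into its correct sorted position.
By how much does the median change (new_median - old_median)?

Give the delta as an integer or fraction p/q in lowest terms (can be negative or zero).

Answer: 3/2

Derivation:
Old median = 13/2
After inserting x = 33: new sorted = [0, 1, 5, 8, 10, 13, 33]
New median = 8
Delta = 8 - 13/2 = 3/2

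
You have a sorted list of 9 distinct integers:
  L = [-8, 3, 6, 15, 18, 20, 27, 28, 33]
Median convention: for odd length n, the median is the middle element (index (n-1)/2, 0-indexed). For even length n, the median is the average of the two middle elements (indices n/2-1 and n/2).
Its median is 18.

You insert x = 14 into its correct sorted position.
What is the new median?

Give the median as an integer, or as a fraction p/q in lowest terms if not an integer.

Answer: 33/2

Derivation:
Old list (sorted, length 9): [-8, 3, 6, 15, 18, 20, 27, 28, 33]
Old median = 18
Insert x = 14
Old length odd (9). Middle was index 4 = 18.
New length even (10). New median = avg of two middle elements.
x = 14: 3 elements are < x, 6 elements are > x.
New sorted list: [-8, 3, 6, 14, 15, 18, 20, 27, 28, 33]
New median = 33/2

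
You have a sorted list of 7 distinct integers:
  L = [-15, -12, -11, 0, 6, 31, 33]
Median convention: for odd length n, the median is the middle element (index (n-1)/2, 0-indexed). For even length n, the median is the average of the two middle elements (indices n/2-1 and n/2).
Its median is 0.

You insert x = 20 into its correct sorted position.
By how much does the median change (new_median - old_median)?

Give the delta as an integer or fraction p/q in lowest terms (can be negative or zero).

Old median = 0
After inserting x = 20: new sorted = [-15, -12, -11, 0, 6, 20, 31, 33]
New median = 3
Delta = 3 - 0 = 3

Answer: 3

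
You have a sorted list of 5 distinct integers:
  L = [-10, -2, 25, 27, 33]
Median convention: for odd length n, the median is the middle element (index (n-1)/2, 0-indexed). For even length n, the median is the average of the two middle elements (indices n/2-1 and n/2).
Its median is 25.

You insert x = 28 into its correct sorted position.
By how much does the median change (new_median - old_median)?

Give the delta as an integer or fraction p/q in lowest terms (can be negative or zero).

Answer: 1

Derivation:
Old median = 25
After inserting x = 28: new sorted = [-10, -2, 25, 27, 28, 33]
New median = 26
Delta = 26 - 25 = 1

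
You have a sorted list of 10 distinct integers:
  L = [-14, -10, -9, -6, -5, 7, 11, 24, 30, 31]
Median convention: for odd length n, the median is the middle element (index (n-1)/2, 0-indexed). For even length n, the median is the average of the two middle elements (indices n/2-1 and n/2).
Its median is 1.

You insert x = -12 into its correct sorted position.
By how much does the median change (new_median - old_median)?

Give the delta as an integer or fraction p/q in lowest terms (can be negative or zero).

Old median = 1
After inserting x = -12: new sorted = [-14, -12, -10, -9, -6, -5, 7, 11, 24, 30, 31]
New median = -5
Delta = -5 - 1 = -6

Answer: -6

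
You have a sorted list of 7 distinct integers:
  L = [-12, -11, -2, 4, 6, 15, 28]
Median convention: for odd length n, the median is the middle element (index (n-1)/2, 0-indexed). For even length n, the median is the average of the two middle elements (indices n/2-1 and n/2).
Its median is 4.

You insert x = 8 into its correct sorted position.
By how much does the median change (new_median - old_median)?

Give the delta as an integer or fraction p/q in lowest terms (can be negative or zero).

Old median = 4
After inserting x = 8: new sorted = [-12, -11, -2, 4, 6, 8, 15, 28]
New median = 5
Delta = 5 - 4 = 1

Answer: 1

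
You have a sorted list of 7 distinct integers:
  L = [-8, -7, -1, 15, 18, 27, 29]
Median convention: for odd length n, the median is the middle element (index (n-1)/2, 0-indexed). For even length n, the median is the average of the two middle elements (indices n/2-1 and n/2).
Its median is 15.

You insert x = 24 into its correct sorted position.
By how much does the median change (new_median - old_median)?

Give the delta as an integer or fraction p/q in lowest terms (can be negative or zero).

Answer: 3/2

Derivation:
Old median = 15
After inserting x = 24: new sorted = [-8, -7, -1, 15, 18, 24, 27, 29]
New median = 33/2
Delta = 33/2 - 15 = 3/2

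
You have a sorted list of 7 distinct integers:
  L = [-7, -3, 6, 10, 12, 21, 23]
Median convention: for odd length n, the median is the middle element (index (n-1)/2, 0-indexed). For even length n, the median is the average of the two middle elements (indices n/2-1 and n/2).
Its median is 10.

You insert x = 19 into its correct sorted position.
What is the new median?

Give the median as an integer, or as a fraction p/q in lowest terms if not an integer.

Old list (sorted, length 7): [-7, -3, 6, 10, 12, 21, 23]
Old median = 10
Insert x = 19
Old length odd (7). Middle was index 3 = 10.
New length even (8). New median = avg of two middle elements.
x = 19: 5 elements are < x, 2 elements are > x.
New sorted list: [-7, -3, 6, 10, 12, 19, 21, 23]
New median = 11

Answer: 11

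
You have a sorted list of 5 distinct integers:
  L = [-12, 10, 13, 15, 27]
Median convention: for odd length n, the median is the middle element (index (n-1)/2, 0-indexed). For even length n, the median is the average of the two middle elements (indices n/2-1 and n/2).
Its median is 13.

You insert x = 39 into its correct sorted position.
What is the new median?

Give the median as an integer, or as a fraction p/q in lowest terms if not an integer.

Old list (sorted, length 5): [-12, 10, 13, 15, 27]
Old median = 13
Insert x = 39
Old length odd (5). Middle was index 2 = 13.
New length even (6). New median = avg of two middle elements.
x = 39: 5 elements are < x, 0 elements are > x.
New sorted list: [-12, 10, 13, 15, 27, 39]
New median = 14

Answer: 14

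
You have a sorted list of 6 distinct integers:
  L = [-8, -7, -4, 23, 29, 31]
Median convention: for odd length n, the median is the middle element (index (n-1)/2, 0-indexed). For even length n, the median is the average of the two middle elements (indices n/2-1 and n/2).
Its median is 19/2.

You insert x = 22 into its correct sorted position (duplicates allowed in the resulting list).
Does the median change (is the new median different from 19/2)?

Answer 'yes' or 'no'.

Old median = 19/2
Insert x = 22
New median = 22
Changed? yes

Answer: yes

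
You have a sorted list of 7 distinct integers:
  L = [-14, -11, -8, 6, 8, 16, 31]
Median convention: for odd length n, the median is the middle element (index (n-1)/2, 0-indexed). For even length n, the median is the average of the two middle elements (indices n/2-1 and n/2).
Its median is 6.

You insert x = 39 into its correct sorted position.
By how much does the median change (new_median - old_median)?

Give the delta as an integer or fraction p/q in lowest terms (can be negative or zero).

Answer: 1

Derivation:
Old median = 6
After inserting x = 39: new sorted = [-14, -11, -8, 6, 8, 16, 31, 39]
New median = 7
Delta = 7 - 6 = 1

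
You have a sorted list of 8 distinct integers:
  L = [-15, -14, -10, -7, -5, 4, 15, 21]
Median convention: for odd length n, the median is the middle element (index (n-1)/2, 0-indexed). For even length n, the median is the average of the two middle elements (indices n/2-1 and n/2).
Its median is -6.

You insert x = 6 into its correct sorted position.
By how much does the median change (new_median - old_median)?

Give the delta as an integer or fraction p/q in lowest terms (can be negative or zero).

Old median = -6
After inserting x = 6: new sorted = [-15, -14, -10, -7, -5, 4, 6, 15, 21]
New median = -5
Delta = -5 - -6 = 1

Answer: 1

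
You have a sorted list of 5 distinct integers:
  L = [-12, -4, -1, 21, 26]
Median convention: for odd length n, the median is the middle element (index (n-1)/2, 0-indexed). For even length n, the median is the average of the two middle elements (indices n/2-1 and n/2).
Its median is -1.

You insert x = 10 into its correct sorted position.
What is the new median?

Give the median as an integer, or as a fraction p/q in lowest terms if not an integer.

Old list (sorted, length 5): [-12, -4, -1, 21, 26]
Old median = -1
Insert x = 10
Old length odd (5). Middle was index 2 = -1.
New length even (6). New median = avg of two middle elements.
x = 10: 3 elements are < x, 2 elements are > x.
New sorted list: [-12, -4, -1, 10, 21, 26]
New median = 9/2

Answer: 9/2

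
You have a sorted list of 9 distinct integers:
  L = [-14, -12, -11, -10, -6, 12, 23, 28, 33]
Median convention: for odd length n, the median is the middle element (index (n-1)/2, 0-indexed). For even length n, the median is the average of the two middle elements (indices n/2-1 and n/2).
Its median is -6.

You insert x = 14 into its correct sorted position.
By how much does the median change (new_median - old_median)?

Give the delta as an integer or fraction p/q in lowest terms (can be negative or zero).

Answer: 9

Derivation:
Old median = -6
After inserting x = 14: new sorted = [-14, -12, -11, -10, -6, 12, 14, 23, 28, 33]
New median = 3
Delta = 3 - -6 = 9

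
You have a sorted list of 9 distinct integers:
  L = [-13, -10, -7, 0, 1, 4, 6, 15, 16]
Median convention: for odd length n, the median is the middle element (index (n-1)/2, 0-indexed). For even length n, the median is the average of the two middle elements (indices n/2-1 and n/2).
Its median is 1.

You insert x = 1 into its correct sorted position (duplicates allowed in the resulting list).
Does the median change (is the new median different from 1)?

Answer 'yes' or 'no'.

Answer: no

Derivation:
Old median = 1
Insert x = 1
New median = 1
Changed? no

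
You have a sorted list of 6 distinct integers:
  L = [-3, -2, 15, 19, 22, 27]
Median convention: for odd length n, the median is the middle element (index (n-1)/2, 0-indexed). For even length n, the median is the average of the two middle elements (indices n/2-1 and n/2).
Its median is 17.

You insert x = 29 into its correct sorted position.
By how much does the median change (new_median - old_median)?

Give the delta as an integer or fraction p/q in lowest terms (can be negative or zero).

Answer: 2

Derivation:
Old median = 17
After inserting x = 29: new sorted = [-3, -2, 15, 19, 22, 27, 29]
New median = 19
Delta = 19 - 17 = 2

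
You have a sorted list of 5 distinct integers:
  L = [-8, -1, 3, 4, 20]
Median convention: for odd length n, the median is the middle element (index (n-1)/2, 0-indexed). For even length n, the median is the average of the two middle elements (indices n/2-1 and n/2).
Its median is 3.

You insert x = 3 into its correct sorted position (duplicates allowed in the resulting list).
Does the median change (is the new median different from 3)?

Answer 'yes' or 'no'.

Answer: no

Derivation:
Old median = 3
Insert x = 3
New median = 3
Changed? no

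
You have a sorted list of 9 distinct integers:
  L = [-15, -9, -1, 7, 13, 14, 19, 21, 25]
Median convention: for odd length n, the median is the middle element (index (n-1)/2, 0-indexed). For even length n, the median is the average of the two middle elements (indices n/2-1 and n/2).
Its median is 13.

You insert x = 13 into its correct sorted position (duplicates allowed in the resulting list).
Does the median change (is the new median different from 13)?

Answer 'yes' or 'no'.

Old median = 13
Insert x = 13
New median = 13
Changed? no

Answer: no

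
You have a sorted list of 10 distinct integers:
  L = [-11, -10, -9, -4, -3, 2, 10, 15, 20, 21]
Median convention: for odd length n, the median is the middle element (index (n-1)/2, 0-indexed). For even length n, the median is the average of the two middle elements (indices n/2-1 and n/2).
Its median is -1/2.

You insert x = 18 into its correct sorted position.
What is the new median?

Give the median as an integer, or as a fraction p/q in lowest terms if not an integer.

Old list (sorted, length 10): [-11, -10, -9, -4, -3, 2, 10, 15, 20, 21]
Old median = -1/2
Insert x = 18
Old length even (10). Middle pair: indices 4,5 = -3,2.
New length odd (11). New median = single middle element.
x = 18: 8 elements are < x, 2 elements are > x.
New sorted list: [-11, -10, -9, -4, -3, 2, 10, 15, 18, 20, 21]
New median = 2

Answer: 2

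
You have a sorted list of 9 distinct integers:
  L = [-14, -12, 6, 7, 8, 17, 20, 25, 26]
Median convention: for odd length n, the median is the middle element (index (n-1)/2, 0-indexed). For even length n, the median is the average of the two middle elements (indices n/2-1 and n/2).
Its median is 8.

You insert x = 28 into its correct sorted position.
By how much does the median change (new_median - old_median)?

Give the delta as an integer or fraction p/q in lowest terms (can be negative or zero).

Answer: 9/2

Derivation:
Old median = 8
After inserting x = 28: new sorted = [-14, -12, 6, 7, 8, 17, 20, 25, 26, 28]
New median = 25/2
Delta = 25/2 - 8 = 9/2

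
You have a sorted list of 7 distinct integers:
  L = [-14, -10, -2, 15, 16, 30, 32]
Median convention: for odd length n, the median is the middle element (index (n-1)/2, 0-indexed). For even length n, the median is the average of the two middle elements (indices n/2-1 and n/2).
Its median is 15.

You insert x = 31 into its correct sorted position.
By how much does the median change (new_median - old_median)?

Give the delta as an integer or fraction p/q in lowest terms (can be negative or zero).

Old median = 15
After inserting x = 31: new sorted = [-14, -10, -2, 15, 16, 30, 31, 32]
New median = 31/2
Delta = 31/2 - 15 = 1/2

Answer: 1/2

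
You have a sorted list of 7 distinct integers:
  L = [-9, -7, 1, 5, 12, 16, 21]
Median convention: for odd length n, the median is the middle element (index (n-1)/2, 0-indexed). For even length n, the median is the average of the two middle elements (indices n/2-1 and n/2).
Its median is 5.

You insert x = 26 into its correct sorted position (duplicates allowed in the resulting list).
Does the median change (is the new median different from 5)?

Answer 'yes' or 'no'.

Old median = 5
Insert x = 26
New median = 17/2
Changed? yes

Answer: yes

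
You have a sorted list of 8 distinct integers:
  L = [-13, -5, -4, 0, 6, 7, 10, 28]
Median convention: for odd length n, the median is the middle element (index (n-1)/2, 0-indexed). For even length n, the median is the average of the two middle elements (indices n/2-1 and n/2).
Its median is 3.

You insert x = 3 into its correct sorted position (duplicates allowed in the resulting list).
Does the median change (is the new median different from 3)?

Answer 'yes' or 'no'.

Answer: no

Derivation:
Old median = 3
Insert x = 3
New median = 3
Changed? no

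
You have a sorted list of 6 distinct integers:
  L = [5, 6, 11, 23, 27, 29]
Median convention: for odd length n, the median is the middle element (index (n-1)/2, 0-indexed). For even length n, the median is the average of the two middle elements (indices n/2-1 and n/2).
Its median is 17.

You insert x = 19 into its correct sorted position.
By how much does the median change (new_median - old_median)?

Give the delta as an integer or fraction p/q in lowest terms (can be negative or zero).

Answer: 2

Derivation:
Old median = 17
After inserting x = 19: new sorted = [5, 6, 11, 19, 23, 27, 29]
New median = 19
Delta = 19 - 17 = 2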